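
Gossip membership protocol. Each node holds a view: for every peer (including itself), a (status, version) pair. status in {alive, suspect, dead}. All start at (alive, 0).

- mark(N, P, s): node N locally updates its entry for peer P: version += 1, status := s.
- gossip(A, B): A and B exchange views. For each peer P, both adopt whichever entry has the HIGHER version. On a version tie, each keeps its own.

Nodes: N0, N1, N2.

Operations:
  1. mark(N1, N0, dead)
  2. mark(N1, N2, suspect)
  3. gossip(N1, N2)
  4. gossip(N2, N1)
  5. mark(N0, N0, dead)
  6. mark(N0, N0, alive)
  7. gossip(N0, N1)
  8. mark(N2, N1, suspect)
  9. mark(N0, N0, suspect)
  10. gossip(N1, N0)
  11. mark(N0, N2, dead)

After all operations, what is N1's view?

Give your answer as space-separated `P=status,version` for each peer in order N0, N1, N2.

Op 1: N1 marks N0=dead -> (dead,v1)
Op 2: N1 marks N2=suspect -> (suspect,v1)
Op 3: gossip N1<->N2 -> N1.N0=(dead,v1) N1.N1=(alive,v0) N1.N2=(suspect,v1) | N2.N0=(dead,v1) N2.N1=(alive,v0) N2.N2=(suspect,v1)
Op 4: gossip N2<->N1 -> N2.N0=(dead,v1) N2.N1=(alive,v0) N2.N2=(suspect,v1) | N1.N0=(dead,v1) N1.N1=(alive,v0) N1.N2=(suspect,v1)
Op 5: N0 marks N0=dead -> (dead,v1)
Op 6: N0 marks N0=alive -> (alive,v2)
Op 7: gossip N0<->N1 -> N0.N0=(alive,v2) N0.N1=(alive,v0) N0.N2=(suspect,v1) | N1.N0=(alive,v2) N1.N1=(alive,v0) N1.N2=(suspect,v1)
Op 8: N2 marks N1=suspect -> (suspect,v1)
Op 9: N0 marks N0=suspect -> (suspect,v3)
Op 10: gossip N1<->N0 -> N1.N0=(suspect,v3) N1.N1=(alive,v0) N1.N2=(suspect,v1) | N0.N0=(suspect,v3) N0.N1=(alive,v0) N0.N2=(suspect,v1)
Op 11: N0 marks N2=dead -> (dead,v2)

Answer: N0=suspect,3 N1=alive,0 N2=suspect,1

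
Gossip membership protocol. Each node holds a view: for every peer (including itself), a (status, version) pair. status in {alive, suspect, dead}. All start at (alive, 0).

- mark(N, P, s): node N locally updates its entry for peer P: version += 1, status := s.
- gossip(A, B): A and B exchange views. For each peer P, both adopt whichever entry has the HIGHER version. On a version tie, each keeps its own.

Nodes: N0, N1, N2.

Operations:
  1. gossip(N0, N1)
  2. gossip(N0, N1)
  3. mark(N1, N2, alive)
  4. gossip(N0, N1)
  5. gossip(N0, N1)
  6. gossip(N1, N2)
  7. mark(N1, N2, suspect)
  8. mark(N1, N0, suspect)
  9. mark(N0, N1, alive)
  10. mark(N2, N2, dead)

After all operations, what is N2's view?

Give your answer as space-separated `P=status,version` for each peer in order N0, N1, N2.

Op 1: gossip N0<->N1 -> N0.N0=(alive,v0) N0.N1=(alive,v0) N0.N2=(alive,v0) | N1.N0=(alive,v0) N1.N1=(alive,v0) N1.N2=(alive,v0)
Op 2: gossip N0<->N1 -> N0.N0=(alive,v0) N0.N1=(alive,v0) N0.N2=(alive,v0) | N1.N0=(alive,v0) N1.N1=(alive,v0) N1.N2=(alive,v0)
Op 3: N1 marks N2=alive -> (alive,v1)
Op 4: gossip N0<->N1 -> N0.N0=(alive,v0) N0.N1=(alive,v0) N0.N2=(alive,v1) | N1.N0=(alive,v0) N1.N1=(alive,v0) N1.N2=(alive,v1)
Op 5: gossip N0<->N1 -> N0.N0=(alive,v0) N0.N1=(alive,v0) N0.N2=(alive,v1) | N1.N0=(alive,v0) N1.N1=(alive,v0) N1.N2=(alive,v1)
Op 6: gossip N1<->N2 -> N1.N0=(alive,v0) N1.N1=(alive,v0) N1.N2=(alive,v1) | N2.N0=(alive,v0) N2.N1=(alive,v0) N2.N2=(alive,v1)
Op 7: N1 marks N2=suspect -> (suspect,v2)
Op 8: N1 marks N0=suspect -> (suspect,v1)
Op 9: N0 marks N1=alive -> (alive,v1)
Op 10: N2 marks N2=dead -> (dead,v2)

Answer: N0=alive,0 N1=alive,0 N2=dead,2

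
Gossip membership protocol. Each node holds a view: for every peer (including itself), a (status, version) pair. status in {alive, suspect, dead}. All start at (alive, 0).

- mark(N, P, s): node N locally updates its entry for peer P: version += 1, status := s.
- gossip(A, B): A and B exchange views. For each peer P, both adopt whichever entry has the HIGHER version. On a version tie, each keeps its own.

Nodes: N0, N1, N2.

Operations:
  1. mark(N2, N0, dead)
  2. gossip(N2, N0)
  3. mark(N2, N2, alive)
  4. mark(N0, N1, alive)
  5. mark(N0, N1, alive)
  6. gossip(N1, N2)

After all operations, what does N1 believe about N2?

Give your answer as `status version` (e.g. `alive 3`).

Op 1: N2 marks N0=dead -> (dead,v1)
Op 2: gossip N2<->N0 -> N2.N0=(dead,v1) N2.N1=(alive,v0) N2.N2=(alive,v0) | N0.N0=(dead,v1) N0.N1=(alive,v0) N0.N2=(alive,v0)
Op 3: N2 marks N2=alive -> (alive,v1)
Op 4: N0 marks N1=alive -> (alive,v1)
Op 5: N0 marks N1=alive -> (alive,v2)
Op 6: gossip N1<->N2 -> N1.N0=(dead,v1) N1.N1=(alive,v0) N1.N2=(alive,v1) | N2.N0=(dead,v1) N2.N1=(alive,v0) N2.N2=(alive,v1)

Answer: alive 1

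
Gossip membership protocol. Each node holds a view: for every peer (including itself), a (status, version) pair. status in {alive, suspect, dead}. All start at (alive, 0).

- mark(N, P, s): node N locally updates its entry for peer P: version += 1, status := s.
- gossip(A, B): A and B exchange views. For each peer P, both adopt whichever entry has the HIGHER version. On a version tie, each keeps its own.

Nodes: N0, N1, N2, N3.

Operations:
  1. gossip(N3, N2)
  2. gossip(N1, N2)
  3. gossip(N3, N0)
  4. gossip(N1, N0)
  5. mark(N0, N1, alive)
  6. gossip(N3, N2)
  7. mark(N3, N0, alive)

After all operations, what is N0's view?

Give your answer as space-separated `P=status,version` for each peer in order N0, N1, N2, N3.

Answer: N0=alive,0 N1=alive,1 N2=alive,0 N3=alive,0

Derivation:
Op 1: gossip N3<->N2 -> N3.N0=(alive,v0) N3.N1=(alive,v0) N3.N2=(alive,v0) N3.N3=(alive,v0) | N2.N0=(alive,v0) N2.N1=(alive,v0) N2.N2=(alive,v0) N2.N3=(alive,v0)
Op 2: gossip N1<->N2 -> N1.N0=(alive,v0) N1.N1=(alive,v0) N1.N2=(alive,v0) N1.N3=(alive,v0) | N2.N0=(alive,v0) N2.N1=(alive,v0) N2.N2=(alive,v0) N2.N3=(alive,v0)
Op 3: gossip N3<->N0 -> N3.N0=(alive,v0) N3.N1=(alive,v0) N3.N2=(alive,v0) N3.N3=(alive,v0) | N0.N0=(alive,v0) N0.N1=(alive,v0) N0.N2=(alive,v0) N0.N3=(alive,v0)
Op 4: gossip N1<->N0 -> N1.N0=(alive,v0) N1.N1=(alive,v0) N1.N2=(alive,v0) N1.N3=(alive,v0) | N0.N0=(alive,v0) N0.N1=(alive,v0) N0.N2=(alive,v0) N0.N3=(alive,v0)
Op 5: N0 marks N1=alive -> (alive,v1)
Op 6: gossip N3<->N2 -> N3.N0=(alive,v0) N3.N1=(alive,v0) N3.N2=(alive,v0) N3.N3=(alive,v0) | N2.N0=(alive,v0) N2.N1=(alive,v0) N2.N2=(alive,v0) N2.N3=(alive,v0)
Op 7: N3 marks N0=alive -> (alive,v1)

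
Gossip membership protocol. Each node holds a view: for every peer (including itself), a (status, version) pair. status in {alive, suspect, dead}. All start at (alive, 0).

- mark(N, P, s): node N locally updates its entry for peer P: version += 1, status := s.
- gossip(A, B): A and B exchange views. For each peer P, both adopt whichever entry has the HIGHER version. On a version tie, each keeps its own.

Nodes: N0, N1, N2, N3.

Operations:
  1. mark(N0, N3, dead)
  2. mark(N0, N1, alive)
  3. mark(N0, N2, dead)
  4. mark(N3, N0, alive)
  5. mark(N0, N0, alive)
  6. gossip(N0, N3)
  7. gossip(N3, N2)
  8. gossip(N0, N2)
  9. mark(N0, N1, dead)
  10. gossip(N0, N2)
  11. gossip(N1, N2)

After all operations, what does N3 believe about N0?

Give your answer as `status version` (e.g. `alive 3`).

Op 1: N0 marks N3=dead -> (dead,v1)
Op 2: N0 marks N1=alive -> (alive,v1)
Op 3: N0 marks N2=dead -> (dead,v1)
Op 4: N3 marks N0=alive -> (alive,v1)
Op 5: N0 marks N0=alive -> (alive,v1)
Op 6: gossip N0<->N3 -> N0.N0=(alive,v1) N0.N1=(alive,v1) N0.N2=(dead,v1) N0.N3=(dead,v1) | N3.N0=(alive,v1) N3.N1=(alive,v1) N3.N2=(dead,v1) N3.N3=(dead,v1)
Op 7: gossip N3<->N2 -> N3.N0=(alive,v1) N3.N1=(alive,v1) N3.N2=(dead,v1) N3.N3=(dead,v1) | N2.N0=(alive,v1) N2.N1=(alive,v1) N2.N2=(dead,v1) N2.N3=(dead,v1)
Op 8: gossip N0<->N2 -> N0.N0=(alive,v1) N0.N1=(alive,v1) N0.N2=(dead,v1) N0.N3=(dead,v1) | N2.N0=(alive,v1) N2.N1=(alive,v1) N2.N2=(dead,v1) N2.N3=(dead,v1)
Op 9: N0 marks N1=dead -> (dead,v2)
Op 10: gossip N0<->N2 -> N0.N0=(alive,v1) N0.N1=(dead,v2) N0.N2=(dead,v1) N0.N3=(dead,v1) | N2.N0=(alive,v1) N2.N1=(dead,v2) N2.N2=(dead,v1) N2.N3=(dead,v1)
Op 11: gossip N1<->N2 -> N1.N0=(alive,v1) N1.N1=(dead,v2) N1.N2=(dead,v1) N1.N3=(dead,v1) | N2.N0=(alive,v1) N2.N1=(dead,v2) N2.N2=(dead,v1) N2.N3=(dead,v1)

Answer: alive 1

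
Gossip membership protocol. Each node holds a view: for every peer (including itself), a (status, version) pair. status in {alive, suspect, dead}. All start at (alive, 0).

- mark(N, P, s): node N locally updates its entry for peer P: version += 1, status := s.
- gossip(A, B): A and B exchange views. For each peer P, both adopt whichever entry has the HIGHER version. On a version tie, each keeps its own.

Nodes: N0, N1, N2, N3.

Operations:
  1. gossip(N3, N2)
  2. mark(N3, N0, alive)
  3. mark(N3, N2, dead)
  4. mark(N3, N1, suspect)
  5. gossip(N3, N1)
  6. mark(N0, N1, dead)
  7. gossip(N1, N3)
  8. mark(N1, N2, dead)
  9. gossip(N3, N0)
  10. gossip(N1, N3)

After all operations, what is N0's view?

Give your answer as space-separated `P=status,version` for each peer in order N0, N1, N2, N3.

Op 1: gossip N3<->N2 -> N3.N0=(alive,v0) N3.N1=(alive,v0) N3.N2=(alive,v0) N3.N3=(alive,v0) | N2.N0=(alive,v0) N2.N1=(alive,v0) N2.N2=(alive,v0) N2.N3=(alive,v0)
Op 2: N3 marks N0=alive -> (alive,v1)
Op 3: N3 marks N2=dead -> (dead,v1)
Op 4: N3 marks N1=suspect -> (suspect,v1)
Op 5: gossip N3<->N1 -> N3.N0=(alive,v1) N3.N1=(suspect,v1) N3.N2=(dead,v1) N3.N3=(alive,v0) | N1.N0=(alive,v1) N1.N1=(suspect,v1) N1.N2=(dead,v1) N1.N3=(alive,v0)
Op 6: N0 marks N1=dead -> (dead,v1)
Op 7: gossip N1<->N3 -> N1.N0=(alive,v1) N1.N1=(suspect,v1) N1.N2=(dead,v1) N1.N3=(alive,v0) | N3.N0=(alive,v1) N3.N1=(suspect,v1) N3.N2=(dead,v1) N3.N3=(alive,v0)
Op 8: N1 marks N2=dead -> (dead,v2)
Op 9: gossip N3<->N0 -> N3.N0=(alive,v1) N3.N1=(suspect,v1) N3.N2=(dead,v1) N3.N3=(alive,v0) | N0.N0=(alive,v1) N0.N1=(dead,v1) N0.N2=(dead,v1) N0.N3=(alive,v0)
Op 10: gossip N1<->N3 -> N1.N0=(alive,v1) N1.N1=(suspect,v1) N1.N2=(dead,v2) N1.N3=(alive,v0) | N3.N0=(alive,v1) N3.N1=(suspect,v1) N3.N2=(dead,v2) N3.N3=(alive,v0)

Answer: N0=alive,1 N1=dead,1 N2=dead,1 N3=alive,0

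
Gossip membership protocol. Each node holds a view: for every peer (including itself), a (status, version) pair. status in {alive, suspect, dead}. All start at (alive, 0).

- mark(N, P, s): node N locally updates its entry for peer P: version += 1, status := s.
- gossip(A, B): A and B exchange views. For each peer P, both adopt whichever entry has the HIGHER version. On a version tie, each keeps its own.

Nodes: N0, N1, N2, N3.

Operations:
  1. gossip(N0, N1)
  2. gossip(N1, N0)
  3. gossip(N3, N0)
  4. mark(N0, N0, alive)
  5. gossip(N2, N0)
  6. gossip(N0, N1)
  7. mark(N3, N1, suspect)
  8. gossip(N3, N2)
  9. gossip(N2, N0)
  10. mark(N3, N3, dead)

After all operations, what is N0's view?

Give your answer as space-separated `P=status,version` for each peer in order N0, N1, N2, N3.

Op 1: gossip N0<->N1 -> N0.N0=(alive,v0) N0.N1=(alive,v0) N0.N2=(alive,v0) N0.N3=(alive,v0) | N1.N0=(alive,v0) N1.N1=(alive,v0) N1.N2=(alive,v0) N1.N3=(alive,v0)
Op 2: gossip N1<->N0 -> N1.N0=(alive,v0) N1.N1=(alive,v0) N1.N2=(alive,v0) N1.N3=(alive,v0) | N0.N0=(alive,v0) N0.N1=(alive,v0) N0.N2=(alive,v0) N0.N3=(alive,v0)
Op 3: gossip N3<->N0 -> N3.N0=(alive,v0) N3.N1=(alive,v0) N3.N2=(alive,v0) N3.N3=(alive,v0) | N0.N0=(alive,v0) N0.N1=(alive,v0) N0.N2=(alive,v0) N0.N3=(alive,v0)
Op 4: N0 marks N0=alive -> (alive,v1)
Op 5: gossip N2<->N0 -> N2.N0=(alive,v1) N2.N1=(alive,v0) N2.N2=(alive,v0) N2.N3=(alive,v0) | N0.N0=(alive,v1) N0.N1=(alive,v0) N0.N2=(alive,v0) N0.N3=(alive,v0)
Op 6: gossip N0<->N1 -> N0.N0=(alive,v1) N0.N1=(alive,v0) N0.N2=(alive,v0) N0.N3=(alive,v0) | N1.N0=(alive,v1) N1.N1=(alive,v0) N1.N2=(alive,v0) N1.N3=(alive,v0)
Op 7: N3 marks N1=suspect -> (suspect,v1)
Op 8: gossip N3<->N2 -> N3.N0=(alive,v1) N3.N1=(suspect,v1) N3.N2=(alive,v0) N3.N3=(alive,v0) | N2.N0=(alive,v1) N2.N1=(suspect,v1) N2.N2=(alive,v0) N2.N3=(alive,v0)
Op 9: gossip N2<->N0 -> N2.N0=(alive,v1) N2.N1=(suspect,v1) N2.N2=(alive,v0) N2.N3=(alive,v0) | N0.N0=(alive,v1) N0.N1=(suspect,v1) N0.N2=(alive,v0) N0.N3=(alive,v0)
Op 10: N3 marks N3=dead -> (dead,v1)

Answer: N0=alive,1 N1=suspect,1 N2=alive,0 N3=alive,0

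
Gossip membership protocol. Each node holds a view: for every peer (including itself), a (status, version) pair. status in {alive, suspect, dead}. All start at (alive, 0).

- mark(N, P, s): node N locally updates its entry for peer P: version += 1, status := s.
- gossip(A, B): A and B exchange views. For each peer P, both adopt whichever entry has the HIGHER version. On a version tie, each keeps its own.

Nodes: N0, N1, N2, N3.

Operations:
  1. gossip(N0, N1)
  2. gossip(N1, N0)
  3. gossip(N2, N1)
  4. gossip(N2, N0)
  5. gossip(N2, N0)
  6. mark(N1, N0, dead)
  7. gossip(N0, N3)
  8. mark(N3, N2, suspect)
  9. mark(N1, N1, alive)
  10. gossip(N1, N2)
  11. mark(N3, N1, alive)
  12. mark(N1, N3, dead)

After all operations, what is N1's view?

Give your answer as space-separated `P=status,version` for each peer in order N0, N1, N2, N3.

Op 1: gossip N0<->N1 -> N0.N0=(alive,v0) N0.N1=(alive,v0) N0.N2=(alive,v0) N0.N3=(alive,v0) | N1.N0=(alive,v0) N1.N1=(alive,v0) N1.N2=(alive,v0) N1.N3=(alive,v0)
Op 2: gossip N1<->N0 -> N1.N0=(alive,v0) N1.N1=(alive,v0) N1.N2=(alive,v0) N1.N3=(alive,v0) | N0.N0=(alive,v0) N0.N1=(alive,v0) N0.N2=(alive,v0) N0.N3=(alive,v0)
Op 3: gossip N2<->N1 -> N2.N0=(alive,v0) N2.N1=(alive,v0) N2.N2=(alive,v0) N2.N3=(alive,v0) | N1.N0=(alive,v0) N1.N1=(alive,v0) N1.N2=(alive,v0) N1.N3=(alive,v0)
Op 4: gossip N2<->N0 -> N2.N0=(alive,v0) N2.N1=(alive,v0) N2.N2=(alive,v0) N2.N3=(alive,v0) | N0.N0=(alive,v0) N0.N1=(alive,v0) N0.N2=(alive,v0) N0.N3=(alive,v0)
Op 5: gossip N2<->N0 -> N2.N0=(alive,v0) N2.N1=(alive,v0) N2.N2=(alive,v0) N2.N3=(alive,v0) | N0.N0=(alive,v0) N0.N1=(alive,v0) N0.N2=(alive,v0) N0.N3=(alive,v0)
Op 6: N1 marks N0=dead -> (dead,v1)
Op 7: gossip N0<->N3 -> N0.N0=(alive,v0) N0.N1=(alive,v0) N0.N2=(alive,v0) N0.N3=(alive,v0) | N3.N0=(alive,v0) N3.N1=(alive,v0) N3.N2=(alive,v0) N3.N3=(alive,v0)
Op 8: N3 marks N2=suspect -> (suspect,v1)
Op 9: N1 marks N1=alive -> (alive,v1)
Op 10: gossip N1<->N2 -> N1.N0=(dead,v1) N1.N1=(alive,v1) N1.N2=(alive,v0) N1.N3=(alive,v0) | N2.N0=(dead,v1) N2.N1=(alive,v1) N2.N2=(alive,v0) N2.N3=(alive,v0)
Op 11: N3 marks N1=alive -> (alive,v1)
Op 12: N1 marks N3=dead -> (dead,v1)

Answer: N0=dead,1 N1=alive,1 N2=alive,0 N3=dead,1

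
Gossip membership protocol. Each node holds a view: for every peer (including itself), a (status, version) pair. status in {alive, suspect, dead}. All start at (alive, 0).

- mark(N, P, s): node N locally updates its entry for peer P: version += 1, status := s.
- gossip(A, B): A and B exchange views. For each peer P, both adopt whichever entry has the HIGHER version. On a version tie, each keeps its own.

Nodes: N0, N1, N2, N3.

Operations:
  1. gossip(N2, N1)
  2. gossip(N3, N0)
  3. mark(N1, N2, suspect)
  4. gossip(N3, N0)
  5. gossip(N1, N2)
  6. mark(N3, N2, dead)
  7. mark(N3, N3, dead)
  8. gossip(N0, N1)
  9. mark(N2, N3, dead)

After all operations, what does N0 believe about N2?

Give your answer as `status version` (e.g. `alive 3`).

Answer: suspect 1

Derivation:
Op 1: gossip N2<->N1 -> N2.N0=(alive,v0) N2.N1=(alive,v0) N2.N2=(alive,v0) N2.N3=(alive,v0) | N1.N0=(alive,v0) N1.N1=(alive,v0) N1.N2=(alive,v0) N1.N3=(alive,v0)
Op 2: gossip N3<->N0 -> N3.N0=(alive,v0) N3.N1=(alive,v0) N3.N2=(alive,v0) N3.N3=(alive,v0) | N0.N0=(alive,v0) N0.N1=(alive,v0) N0.N2=(alive,v0) N0.N3=(alive,v0)
Op 3: N1 marks N2=suspect -> (suspect,v1)
Op 4: gossip N3<->N0 -> N3.N0=(alive,v0) N3.N1=(alive,v0) N3.N2=(alive,v0) N3.N3=(alive,v0) | N0.N0=(alive,v0) N0.N1=(alive,v0) N0.N2=(alive,v0) N0.N3=(alive,v0)
Op 5: gossip N1<->N2 -> N1.N0=(alive,v0) N1.N1=(alive,v0) N1.N2=(suspect,v1) N1.N3=(alive,v0) | N2.N0=(alive,v0) N2.N1=(alive,v0) N2.N2=(suspect,v1) N2.N3=(alive,v0)
Op 6: N3 marks N2=dead -> (dead,v1)
Op 7: N3 marks N3=dead -> (dead,v1)
Op 8: gossip N0<->N1 -> N0.N0=(alive,v0) N0.N1=(alive,v0) N0.N2=(suspect,v1) N0.N3=(alive,v0) | N1.N0=(alive,v0) N1.N1=(alive,v0) N1.N2=(suspect,v1) N1.N3=(alive,v0)
Op 9: N2 marks N3=dead -> (dead,v1)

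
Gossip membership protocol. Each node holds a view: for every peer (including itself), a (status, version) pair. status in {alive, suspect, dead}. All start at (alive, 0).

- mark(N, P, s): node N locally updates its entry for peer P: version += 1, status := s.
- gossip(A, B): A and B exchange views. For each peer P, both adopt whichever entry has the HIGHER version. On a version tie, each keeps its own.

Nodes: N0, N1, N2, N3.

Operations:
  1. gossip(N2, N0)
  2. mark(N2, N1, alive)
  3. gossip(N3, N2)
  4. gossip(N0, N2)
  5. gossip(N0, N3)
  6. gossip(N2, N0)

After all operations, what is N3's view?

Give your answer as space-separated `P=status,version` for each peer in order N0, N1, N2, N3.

Op 1: gossip N2<->N0 -> N2.N0=(alive,v0) N2.N1=(alive,v0) N2.N2=(alive,v0) N2.N3=(alive,v0) | N0.N0=(alive,v0) N0.N1=(alive,v0) N0.N2=(alive,v0) N0.N3=(alive,v0)
Op 2: N2 marks N1=alive -> (alive,v1)
Op 3: gossip N3<->N2 -> N3.N0=(alive,v0) N3.N1=(alive,v1) N3.N2=(alive,v0) N3.N3=(alive,v0) | N2.N0=(alive,v0) N2.N1=(alive,v1) N2.N2=(alive,v0) N2.N3=(alive,v0)
Op 4: gossip N0<->N2 -> N0.N0=(alive,v0) N0.N1=(alive,v1) N0.N2=(alive,v0) N0.N3=(alive,v0) | N2.N0=(alive,v0) N2.N1=(alive,v1) N2.N2=(alive,v0) N2.N3=(alive,v0)
Op 5: gossip N0<->N3 -> N0.N0=(alive,v0) N0.N1=(alive,v1) N0.N2=(alive,v0) N0.N3=(alive,v0) | N3.N0=(alive,v0) N3.N1=(alive,v1) N3.N2=(alive,v0) N3.N3=(alive,v0)
Op 6: gossip N2<->N0 -> N2.N0=(alive,v0) N2.N1=(alive,v1) N2.N2=(alive,v0) N2.N3=(alive,v0) | N0.N0=(alive,v0) N0.N1=(alive,v1) N0.N2=(alive,v0) N0.N3=(alive,v0)

Answer: N0=alive,0 N1=alive,1 N2=alive,0 N3=alive,0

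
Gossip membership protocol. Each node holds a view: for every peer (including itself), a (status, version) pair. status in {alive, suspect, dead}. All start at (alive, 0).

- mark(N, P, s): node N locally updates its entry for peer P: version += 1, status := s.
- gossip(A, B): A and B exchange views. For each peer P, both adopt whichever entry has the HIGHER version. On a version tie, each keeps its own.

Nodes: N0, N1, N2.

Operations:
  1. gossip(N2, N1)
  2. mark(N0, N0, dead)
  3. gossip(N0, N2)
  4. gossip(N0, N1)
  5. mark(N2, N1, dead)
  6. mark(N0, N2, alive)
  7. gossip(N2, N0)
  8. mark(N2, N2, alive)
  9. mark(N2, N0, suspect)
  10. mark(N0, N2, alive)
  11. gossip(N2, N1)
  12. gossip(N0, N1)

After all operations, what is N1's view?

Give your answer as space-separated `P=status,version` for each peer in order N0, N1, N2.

Answer: N0=suspect,2 N1=dead,1 N2=alive,2

Derivation:
Op 1: gossip N2<->N1 -> N2.N0=(alive,v0) N2.N1=(alive,v0) N2.N2=(alive,v0) | N1.N0=(alive,v0) N1.N1=(alive,v0) N1.N2=(alive,v0)
Op 2: N0 marks N0=dead -> (dead,v1)
Op 3: gossip N0<->N2 -> N0.N0=(dead,v1) N0.N1=(alive,v0) N0.N2=(alive,v0) | N2.N0=(dead,v1) N2.N1=(alive,v0) N2.N2=(alive,v0)
Op 4: gossip N0<->N1 -> N0.N0=(dead,v1) N0.N1=(alive,v0) N0.N2=(alive,v0) | N1.N0=(dead,v1) N1.N1=(alive,v0) N1.N2=(alive,v0)
Op 5: N2 marks N1=dead -> (dead,v1)
Op 6: N0 marks N2=alive -> (alive,v1)
Op 7: gossip N2<->N0 -> N2.N0=(dead,v1) N2.N1=(dead,v1) N2.N2=(alive,v1) | N0.N0=(dead,v1) N0.N1=(dead,v1) N0.N2=(alive,v1)
Op 8: N2 marks N2=alive -> (alive,v2)
Op 9: N2 marks N0=suspect -> (suspect,v2)
Op 10: N0 marks N2=alive -> (alive,v2)
Op 11: gossip N2<->N1 -> N2.N0=(suspect,v2) N2.N1=(dead,v1) N2.N2=(alive,v2) | N1.N0=(suspect,v2) N1.N1=(dead,v1) N1.N2=(alive,v2)
Op 12: gossip N0<->N1 -> N0.N0=(suspect,v2) N0.N1=(dead,v1) N0.N2=(alive,v2) | N1.N0=(suspect,v2) N1.N1=(dead,v1) N1.N2=(alive,v2)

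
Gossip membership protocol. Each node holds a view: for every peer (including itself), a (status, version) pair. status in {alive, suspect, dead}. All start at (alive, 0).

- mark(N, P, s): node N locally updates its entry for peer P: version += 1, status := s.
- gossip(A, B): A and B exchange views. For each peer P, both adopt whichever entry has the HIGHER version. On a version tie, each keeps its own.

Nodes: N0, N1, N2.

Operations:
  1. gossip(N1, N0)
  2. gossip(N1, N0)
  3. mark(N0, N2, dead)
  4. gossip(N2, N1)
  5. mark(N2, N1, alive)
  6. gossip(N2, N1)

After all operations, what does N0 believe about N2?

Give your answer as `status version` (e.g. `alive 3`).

Answer: dead 1

Derivation:
Op 1: gossip N1<->N0 -> N1.N0=(alive,v0) N1.N1=(alive,v0) N1.N2=(alive,v0) | N0.N0=(alive,v0) N0.N1=(alive,v0) N0.N2=(alive,v0)
Op 2: gossip N1<->N0 -> N1.N0=(alive,v0) N1.N1=(alive,v0) N1.N2=(alive,v0) | N0.N0=(alive,v0) N0.N1=(alive,v0) N0.N2=(alive,v0)
Op 3: N0 marks N2=dead -> (dead,v1)
Op 4: gossip N2<->N1 -> N2.N0=(alive,v0) N2.N1=(alive,v0) N2.N2=(alive,v0) | N1.N0=(alive,v0) N1.N1=(alive,v0) N1.N2=(alive,v0)
Op 5: N2 marks N1=alive -> (alive,v1)
Op 6: gossip N2<->N1 -> N2.N0=(alive,v0) N2.N1=(alive,v1) N2.N2=(alive,v0) | N1.N0=(alive,v0) N1.N1=(alive,v1) N1.N2=(alive,v0)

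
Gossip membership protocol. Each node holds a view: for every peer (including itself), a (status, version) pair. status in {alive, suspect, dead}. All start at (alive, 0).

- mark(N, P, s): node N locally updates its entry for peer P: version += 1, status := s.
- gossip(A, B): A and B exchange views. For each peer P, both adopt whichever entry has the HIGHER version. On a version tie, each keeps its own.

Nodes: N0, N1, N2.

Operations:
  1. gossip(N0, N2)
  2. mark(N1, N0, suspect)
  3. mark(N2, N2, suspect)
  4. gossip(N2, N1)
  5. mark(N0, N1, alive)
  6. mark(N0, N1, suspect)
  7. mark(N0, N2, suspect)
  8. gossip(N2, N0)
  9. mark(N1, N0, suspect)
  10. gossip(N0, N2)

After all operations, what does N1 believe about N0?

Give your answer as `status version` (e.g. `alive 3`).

Op 1: gossip N0<->N2 -> N0.N0=(alive,v0) N0.N1=(alive,v0) N0.N2=(alive,v0) | N2.N0=(alive,v0) N2.N1=(alive,v0) N2.N2=(alive,v0)
Op 2: N1 marks N0=suspect -> (suspect,v1)
Op 3: N2 marks N2=suspect -> (suspect,v1)
Op 4: gossip N2<->N1 -> N2.N0=(suspect,v1) N2.N1=(alive,v0) N2.N2=(suspect,v1) | N1.N0=(suspect,v1) N1.N1=(alive,v0) N1.N2=(suspect,v1)
Op 5: N0 marks N1=alive -> (alive,v1)
Op 6: N0 marks N1=suspect -> (suspect,v2)
Op 7: N0 marks N2=suspect -> (suspect,v1)
Op 8: gossip N2<->N0 -> N2.N0=(suspect,v1) N2.N1=(suspect,v2) N2.N2=(suspect,v1) | N0.N0=(suspect,v1) N0.N1=(suspect,v2) N0.N2=(suspect,v1)
Op 9: N1 marks N0=suspect -> (suspect,v2)
Op 10: gossip N0<->N2 -> N0.N0=(suspect,v1) N0.N1=(suspect,v2) N0.N2=(suspect,v1) | N2.N0=(suspect,v1) N2.N1=(suspect,v2) N2.N2=(suspect,v1)

Answer: suspect 2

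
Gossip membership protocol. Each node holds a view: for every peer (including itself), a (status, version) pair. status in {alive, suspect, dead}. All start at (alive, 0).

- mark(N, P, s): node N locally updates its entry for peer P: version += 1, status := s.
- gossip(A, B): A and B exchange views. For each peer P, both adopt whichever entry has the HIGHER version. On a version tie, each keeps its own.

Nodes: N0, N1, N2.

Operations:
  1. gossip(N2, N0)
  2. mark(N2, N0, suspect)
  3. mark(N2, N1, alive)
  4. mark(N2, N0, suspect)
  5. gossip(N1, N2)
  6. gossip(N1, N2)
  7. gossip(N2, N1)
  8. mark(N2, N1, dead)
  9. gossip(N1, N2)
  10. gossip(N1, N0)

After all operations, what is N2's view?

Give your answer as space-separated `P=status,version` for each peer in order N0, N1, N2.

Op 1: gossip N2<->N0 -> N2.N0=(alive,v0) N2.N1=(alive,v0) N2.N2=(alive,v0) | N0.N0=(alive,v0) N0.N1=(alive,v0) N0.N2=(alive,v0)
Op 2: N2 marks N0=suspect -> (suspect,v1)
Op 3: N2 marks N1=alive -> (alive,v1)
Op 4: N2 marks N0=suspect -> (suspect,v2)
Op 5: gossip N1<->N2 -> N1.N0=(suspect,v2) N1.N1=(alive,v1) N1.N2=(alive,v0) | N2.N0=(suspect,v2) N2.N1=(alive,v1) N2.N2=(alive,v0)
Op 6: gossip N1<->N2 -> N1.N0=(suspect,v2) N1.N1=(alive,v1) N1.N2=(alive,v0) | N2.N0=(suspect,v2) N2.N1=(alive,v1) N2.N2=(alive,v0)
Op 7: gossip N2<->N1 -> N2.N0=(suspect,v2) N2.N1=(alive,v1) N2.N2=(alive,v0) | N1.N0=(suspect,v2) N1.N1=(alive,v1) N1.N2=(alive,v0)
Op 8: N2 marks N1=dead -> (dead,v2)
Op 9: gossip N1<->N2 -> N1.N0=(suspect,v2) N1.N1=(dead,v2) N1.N2=(alive,v0) | N2.N0=(suspect,v2) N2.N1=(dead,v2) N2.N2=(alive,v0)
Op 10: gossip N1<->N0 -> N1.N0=(suspect,v2) N1.N1=(dead,v2) N1.N2=(alive,v0) | N0.N0=(suspect,v2) N0.N1=(dead,v2) N0.N2=(alive,v0)

Answer: N0=suspect,2 N1=dead,2 N2=alive,0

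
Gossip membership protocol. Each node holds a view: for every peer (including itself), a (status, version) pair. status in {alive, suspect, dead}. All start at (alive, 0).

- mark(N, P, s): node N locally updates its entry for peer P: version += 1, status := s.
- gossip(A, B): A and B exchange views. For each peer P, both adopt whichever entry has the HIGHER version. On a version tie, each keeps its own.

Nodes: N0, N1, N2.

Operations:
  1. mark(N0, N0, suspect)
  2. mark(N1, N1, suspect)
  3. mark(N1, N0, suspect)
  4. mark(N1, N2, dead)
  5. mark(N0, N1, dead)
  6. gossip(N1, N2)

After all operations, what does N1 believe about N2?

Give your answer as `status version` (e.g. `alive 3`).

Op 1: N0 marks N0=suspect -> (suspect,v1)
Op 2: N1 marks N1=suspect -> (suspect,v1)
Op 3: N1 marks N0=suspect -> (suspect,v1)
Op 4: N1 marks N2=dead -> (dead,v1)
Op 5: N0 marks N1=dead -> (dead,v1)
Op 6: gossip N1<->N2 -> N1.N0=(suspect,v1) N1.N1=(suspect,v1) N1.N2=(dead,v1) | N2.N0=(suspect,v1) N2.N1=(suspect,v1) N2.N2=(dead,v1)

Answer: dead 1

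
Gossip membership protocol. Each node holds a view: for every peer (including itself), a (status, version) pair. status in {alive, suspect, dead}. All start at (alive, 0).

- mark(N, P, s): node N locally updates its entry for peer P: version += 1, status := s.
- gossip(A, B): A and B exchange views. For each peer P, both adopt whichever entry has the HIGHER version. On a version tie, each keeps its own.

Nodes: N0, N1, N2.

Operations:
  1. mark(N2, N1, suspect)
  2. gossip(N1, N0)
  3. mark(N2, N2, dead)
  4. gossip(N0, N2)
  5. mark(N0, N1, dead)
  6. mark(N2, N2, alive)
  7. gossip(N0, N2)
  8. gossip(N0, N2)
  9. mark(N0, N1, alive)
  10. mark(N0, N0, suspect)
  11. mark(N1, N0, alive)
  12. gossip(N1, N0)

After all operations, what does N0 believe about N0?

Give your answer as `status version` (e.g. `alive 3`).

Answer: suspect 1

Derivation:
Op 1: N2 marks N1=suspect -> (suspect,v1)
Op 2: gossip N1<->N0 -> N1.N0=(alive,v0) N1.N1=(alive,v0) N1.N2=(alive,v0) | N0.N0=(alive,v0) N0.N1=(alive,v0) N0.N2=(alive,v0)
Op 3: N2 marks N2=dead -> (dead,v1)
Op 4: gossip N0<->N2 -> N0.N0=(alive,v0) N0.N1=(suspect,v1) N0.N2=(dead,v1) | N2.N0=(alive,v0) N2.N1=(suspect,v1) N2.N2=(dead,v1)
Op 5: N0 marks N1=dead -> (dead,v2)
Op 6: N2 marks N2=alive -> (alive,v2)
Op 7: gossip N0<->N2 -> N0.N0=(alive,v0) N0.N1=(dead,v2) N0.N2=(alive,v2) | N2.N0=(alive,v0) N2.N1=(dead,v2) N2.N2=(alive,v2)
Op 8: gossip N0<->N2 -> N0.N0=(alive,v0) N0.N1=(dead,v2) N0.N2=(alive,v2) | N2.N0=(alive,v0) N2.N1=(dead,v2) N2.N2=(alive,v2)
Op 9: N0 marks N1=alive -> (alive,v3)
Op 10: N0 marks N0=suspect -> (suspect,v1)
Op 11: N1 marks N0=alive -> (alive,v1)
Op 12: gossip N1<->N0 -> N1.N0=(alive,v1) N1.N1=(alive,v3) N1.N2=(alive,v2) | N0.N0=(suspect,v1) N0.N1=(alive,v3) N0.N2=(alive,v2)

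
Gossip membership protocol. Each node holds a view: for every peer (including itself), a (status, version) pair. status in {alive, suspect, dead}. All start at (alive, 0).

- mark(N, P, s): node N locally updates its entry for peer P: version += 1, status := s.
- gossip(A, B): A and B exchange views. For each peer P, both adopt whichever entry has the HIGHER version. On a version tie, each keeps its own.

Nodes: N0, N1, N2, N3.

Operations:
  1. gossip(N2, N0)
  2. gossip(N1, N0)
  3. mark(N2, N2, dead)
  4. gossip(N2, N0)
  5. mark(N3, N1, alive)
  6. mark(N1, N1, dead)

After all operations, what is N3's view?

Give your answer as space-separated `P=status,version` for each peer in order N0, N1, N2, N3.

Op 1: gossip N2<->N0 -> N2.N0=(alive,v0) N2.N1=(alive,v0) N2.N2=(alive,v0) N2.N3=(alive,v0) | N0.N0=(alive,v0) N0.N1=(alive,v0) N0.N2=(alive,v0) N0.N3=(alive,v0)
Op 2: gossip N1<->N0 -> N1.N0=(alive,v0) N1.N1=(alive,v0) N1.N2=(alive,v0) N1.N3=(alive,v0) | N0.N0=(alive,v0) N0.N1=(alive,v0) N0.N2=(alive,v0) N0.N3=(alive,v0)
Op 3: N2 marks N2=dead -> (dead,v1)
Op 4: gossip N2<->N0 -> N2.N0=(alive,v0) N2.N1=(alive,v0) N2.N2=(dead,v1) N2.N3=(alive,v0) | N0.N0=(alive,v0) N0.N1=(alive,v0) N0.N2=(dead,v1) N0.N3=(alive,v0)
Op 5: N3 marks N1=alive -> (alive,v1)
Op 6: N1 marks N1=dead -> (dead,v1)

Answer: N0=alive,0 N1=alive,1 N2=alive,0 N3=alive,0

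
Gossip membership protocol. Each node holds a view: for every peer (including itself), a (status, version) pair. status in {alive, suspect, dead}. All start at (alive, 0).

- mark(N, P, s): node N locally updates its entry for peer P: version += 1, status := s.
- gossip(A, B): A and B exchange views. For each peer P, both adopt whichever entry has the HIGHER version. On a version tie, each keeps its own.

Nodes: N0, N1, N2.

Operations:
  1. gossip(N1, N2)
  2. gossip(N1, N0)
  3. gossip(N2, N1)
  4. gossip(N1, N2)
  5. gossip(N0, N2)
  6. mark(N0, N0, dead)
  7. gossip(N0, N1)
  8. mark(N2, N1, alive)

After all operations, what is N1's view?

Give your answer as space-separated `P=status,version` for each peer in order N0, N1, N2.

Op 1: gossip N1<->N2 -> N1.N0=(alive,v0) N1.N1=(alive,v0) N1.N2=(alive,v0) | N2.N0=(alive,v0) N2.N1=(alive,v0) N2.N2=(alive,v0)
Op 2: gossip N1<->N0 -> N1.N0=(alive,v0) N1.N1=(alive,v0) N1.N2=(alive,v0) | N0.N0=(alive,v0) N0.N1=(alive,v0) N0.N2=(alive,v0)
Op 3: gossip N2<->N1 -> N2.N0=(alive,v0) N2.N1=(alive,v0) N2.N2=(alive,v0) | N1.N0=(alive,v0) N1.N1=(alive,v0) N1.N2=(alive,v0)
Op 4: gossip N1<->N2 -> N1.N0=(alive,v0) N1.N1=(alive,v0) N1.N2=(alive,v0) | N2.N0=(alive,v0) N2.N1=(alive,v0) N2.N2=(alive,v0)
Op 5: gossip N0<->N2 -> N0.N0=(alive,v0) N0.N1=(alive,v0) N0.N2=(alive,v0) | N2.N0=(alive,v0) N2.N1=(alive,v0) N2.N2=(alive,v0)
Op 6: N0 marks N0=dead -> (dead,v1)
Op 7: gossip N0<->N1 -> N0.N0=(dead,v1) N0.N1=(alive,v0) N0.N2=(alive,v0) | N1.N0=(dead,v1) N1.N1=(alive,v0) N1.N2=(alive,v0)
Op 8: N2 marks N1=alive -> (alive,v1)

Answer: N0=dead,1 N1=alive,0 N2=alive,0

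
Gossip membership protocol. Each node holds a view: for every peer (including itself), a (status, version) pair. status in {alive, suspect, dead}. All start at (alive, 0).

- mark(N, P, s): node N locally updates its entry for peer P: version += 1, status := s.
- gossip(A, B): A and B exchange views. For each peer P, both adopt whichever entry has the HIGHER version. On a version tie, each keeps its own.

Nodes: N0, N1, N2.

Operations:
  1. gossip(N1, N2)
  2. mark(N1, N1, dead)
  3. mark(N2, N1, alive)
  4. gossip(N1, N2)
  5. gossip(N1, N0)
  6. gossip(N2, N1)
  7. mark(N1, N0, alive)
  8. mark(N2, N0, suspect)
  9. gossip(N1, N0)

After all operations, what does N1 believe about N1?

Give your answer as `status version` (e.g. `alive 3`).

Answer: dead 1

Derivation:
Op 1: gossip N1<->N2 -> N1.N0=(alive,v0) N1.N1=(alive,v0) N1.N2=(alive,v0) | N2.N0=(alive,v0) N2.N1=(alive,v0) N2.N2=(alive,v0)
Op 2: N1 marks N1=dead -> (dead,v1)
Op 3: N2 marks N1=alive -> (alive,v1)
Op 4: gossip N1<->N2 -> N1.N0=(alive,v0) N1.N1=(dead,v1) N1.N2=(alive,v0) | N2.N0=(alive,v0) N2.N1=(alive,v1) N2.N2=(alive,v0)
Op 5: gossip N1<->N0 -> N1.N0=(alive,v0) N1.N1=(dead,v1) N1.N2=(alive,v0) | N0.N0=(alive,v0) N0.N1=(dead,v1) N0.N2=(alive,v0)
Op 6: gossip N2<->N1 -> N2.N0=(alive,v0) N2.N1=(alive,v1) N2.N2=(alive,v0) | N1.N0=(alive,v0) N1.N1=(dead,v1) N1.N2=(alive,v0)
Op 7: N1 marks N0=alive -> (alive,v1)
Op 8: N2 marks N0=suspect -> (suspect,v1)
Op 9: gossip N1<->N0 -> N1.N0=(alive,v1) N1.N1=(dead,v1) N1.N2=(alive,v0) | N0.N0=(alive,v1) N0.N1=(dead,v1) N0.N2=(alive,v0)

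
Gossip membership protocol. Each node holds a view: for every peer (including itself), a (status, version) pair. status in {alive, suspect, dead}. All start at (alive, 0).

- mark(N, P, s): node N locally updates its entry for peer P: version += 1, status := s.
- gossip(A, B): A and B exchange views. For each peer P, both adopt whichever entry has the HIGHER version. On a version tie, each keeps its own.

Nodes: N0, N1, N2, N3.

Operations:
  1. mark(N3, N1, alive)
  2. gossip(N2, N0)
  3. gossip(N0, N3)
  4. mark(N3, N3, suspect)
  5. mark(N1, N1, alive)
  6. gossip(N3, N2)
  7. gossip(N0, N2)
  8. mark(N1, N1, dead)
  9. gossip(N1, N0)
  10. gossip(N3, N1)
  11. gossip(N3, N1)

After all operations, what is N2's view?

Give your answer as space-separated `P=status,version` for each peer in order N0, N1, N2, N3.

Answer: N0=alive,0 N1=alive,1 N2=alive,0 N3=suspect,1

Derivation:
Op 1: N3 marks N1=alive -> (alive,v1)
Op 2: gossip N2<->N0 -> N2.N0=(alive,v0) N2.N1=(alive,v0) N2.N2=(alive,v0) N2.N3=(alive,v0) | N0.N0=(alive,v0) N0.N1=(alive,v0) N0.N2=(alive,v0) N0.N3=(alive,v0)
Op 3: gossip N0<->N3 -> N0.N0=(alive,v0) N0.N1=(alive,v1) N0.N2=(alive,v0) N0.N3=(alive,v0) | N3.N0=(alive,v0) N3.N1=(alive,v1) N3.N2=(alive,v0) N3.N3=(alive,v0)
Op 4: N3 marks N3=suspect -> (suspect,v1)
Op 5: N1 marks N1=alive -> (alive,v1)
Op 6: gossip N3<->N2 -> N3.N0=(alive,v0) N3.N1=(alive,v1) N3.N2=(alive,v0) N3.N3=(suspect,v1) | N2.N0=(alive,v0) N2.N1=(alive,v1) N2.N2=(alive,v0) N2.N3=(suspect,v1)
Op 7: gossip N0<->N2 -> N0.N0=(alive,v0) N0.N1=(alive,v1) N0.N2=(alive,v0) N0.N3=(suspect,v1) | N2.N0=(alive,v0) N2.N1=(alive,v1) N2.N2=(alive,v0) N2.N3=(suspect,v1)
Op 8: N1 marks N1=dead -> (dead,v2)
Op 9: gossip N1<->N0 -> N1.N0=(alive,v0) N1.N1=(dead,v2) N1.N2=(alive,v0) N1.N3=(suspect,v1) | N0.N0=(alive,v0) N0.N1=(dead,v2) N0.N2=(alive,v0) N0.N3=(suspect,v1)
Op 10: gossip N3<->N1 -> N3.N0=(alive,v0) N3.N1=(dead,v2) N3.N2=(alive,v0) N3.N3=(suspect,v1) | N1.N0=(alive,v0) N1.N1=(dead,v2) N1.N2=(alive,v0) N1.N3=(suspect,v1)
Op 11: gossip N3<->N1 -> N3.N0=(alive,v0) N3.N1=(dead,v2) N3.N2=(alive,v0) N3.N3=(suspect,v1) | N1.N0=(alive,v0) N1.N1=(dead,v2) N1.N2=(alive,v0) N1.N3=(suspect,v1)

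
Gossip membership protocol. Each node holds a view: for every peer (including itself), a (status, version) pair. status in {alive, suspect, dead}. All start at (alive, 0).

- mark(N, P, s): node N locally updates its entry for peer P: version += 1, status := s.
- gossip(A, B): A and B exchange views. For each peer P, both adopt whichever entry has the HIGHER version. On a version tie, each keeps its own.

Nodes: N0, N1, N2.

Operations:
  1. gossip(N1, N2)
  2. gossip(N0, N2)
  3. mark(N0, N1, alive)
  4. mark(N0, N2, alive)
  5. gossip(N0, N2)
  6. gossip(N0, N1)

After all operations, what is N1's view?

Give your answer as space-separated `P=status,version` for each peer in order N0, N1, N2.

Op 1: gossip N1<->N2 -> N1.N0=(alive,v0) N1.N1=(alive,v0) N1.N2=(alive,v0) | N2.N0=(alive,v0) N2.N1=(alive,v0) N2.N2=(alive,v0)
Op 2: gossip N0<->N2 -> N0.N0=(alive,v0) N0.N1=(alive,v0) N0.N2=(alive,v0) | N2.N0=(alive,v0) N2.N1=(alive,v0) N2.N2=(alive,v0)
Op 3: N0 marks N1=alive -> (alive,v1)
Op 4: N0 marks N2=alive -> (alive,v1)
Op 5: gossip N0<->N2 -> N0.N0=(alive,v0) N0.N1=(alive,v1) N0.N2=(alive,v1) | N2.N0=(alive,v0) N2.N1=(alive,v1) N2.N2=(alive,v1)
Op 6: gossip N0<->N1 -> N0.N0=(alive,v0) N0.N1=(alive,v1) N0.N2=(alive,v1) | N1.N0=(alive,v0) N1.N1=(alive,v1) N1.N2=(alive,v1)

Answer: N0=alive,0 N1=alive,1 N2=alive,1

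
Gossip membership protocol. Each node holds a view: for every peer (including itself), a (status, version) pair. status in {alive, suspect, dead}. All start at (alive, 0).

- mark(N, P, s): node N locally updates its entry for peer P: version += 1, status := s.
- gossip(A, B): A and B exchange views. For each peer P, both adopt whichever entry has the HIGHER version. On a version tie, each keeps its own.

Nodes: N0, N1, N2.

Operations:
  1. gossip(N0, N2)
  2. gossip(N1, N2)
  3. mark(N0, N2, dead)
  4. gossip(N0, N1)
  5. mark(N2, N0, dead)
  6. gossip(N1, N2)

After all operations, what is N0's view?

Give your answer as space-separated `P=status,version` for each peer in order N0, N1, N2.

Answer: N0=alive,0 N1=alive,0 N2=dead,1

Derivation:
Op 1: gossip N0<->N2 -> N0.N0=(alive,v0) N0.N1=(alive,v0) N0.N2=(alive,v0) | N2.N0=(alive,v0) N2.N1=(alive,v0) N2.N2=(alive,v0)
Op 2: gossip N1<->N2 -> N1.N0=(alive,v0) N1.N1=(alive,v0) N1.N2=(alive,v0) | N2.N0=(alive,v0) N2.N1=(alive,v0) N2.N2=(alive,v0)
Op 3: N0 marks N2=dead -> (dead,v1)
Op 4: gossip N0<->N1 -> N0.N0=(alive,v0) N0.N1=(alive,v0) N0.N2=(dead,v1) | N1.N0=(alive,v0) N1.N1=(alive,v0) N1.N2=(dead,v1)
Op 5: N2 marks N0=dead -> (dead,v1)
Op 6: gossip N1<->N2 -> N1.N0=(dead,v1) N1.N1=(alive,v0) N1.N2=(dead,v1) | N2.N0=(dead,v1) N2.N1=(alive,v0) N2.N2=(dead,v1)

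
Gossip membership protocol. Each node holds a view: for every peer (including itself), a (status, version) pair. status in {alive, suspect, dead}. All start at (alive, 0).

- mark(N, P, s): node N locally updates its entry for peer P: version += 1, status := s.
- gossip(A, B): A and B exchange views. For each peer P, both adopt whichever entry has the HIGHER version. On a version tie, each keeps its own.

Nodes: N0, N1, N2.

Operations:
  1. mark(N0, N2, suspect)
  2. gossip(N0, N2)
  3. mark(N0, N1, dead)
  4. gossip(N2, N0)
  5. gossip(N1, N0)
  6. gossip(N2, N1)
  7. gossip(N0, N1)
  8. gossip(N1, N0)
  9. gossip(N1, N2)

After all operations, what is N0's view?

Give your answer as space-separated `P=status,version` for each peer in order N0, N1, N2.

Answer: N0=alive,0 N1=dead,1 N2=suspect,1

Derivation:
Op 1: N0 marks N2=suspect -> (suspect,v1)
Op 2: gossip N0<->N2 -> N0.N0=(alive,v0) N0.N1=(alive,v0) N0.N2=(suspect,v1) | N2.N0=(alive,v0) N2.N1=(alive,v0) N2.N2=(suspect,v1)
Op 3: N0 marks N1=dead -> (dead,v1)
Op 4: gossip N2<->N0 -> N2.N0=(alive,v0) N2.N1=(dead,v1) N2.N2=(suspect,v1) | N0.N0=(alive,v0) N0.N1=(dead,v1) N0.N2=(suspect,v1)
Op 5: gossip N1<->N0 -> N1.N0=(alive,v0) N1.N1=(dead,v1) N1.N2=(suspect,v1) | N0.N0=(alive,v0) N0.N1=(dead,v1) N0.N2=(suspect,v1)
Op 6: gossip N2<->N1 -> N2.N0=(alive,v0) N2.N1=(dead,v1) N2.N2=(suspect,v1) | N1.N0=(alive,v0) N1.N1=(dead,v1) N1.N2=(suspect,v1)
Op 7: gossip N0<->N1 -> N0.N0=(alive,v0) N0.N1=(dead,v1) N0.N2=(suspect,v1) | N1.N0=(alive,v0) N1.N1=(dead,v1) N1.N2=(suspect,v1)
Op 8: gossip N1<->N0 -> N1.N0=(alive,v0) N1.N1=(dead,v1) N1.N2=(suspect,v1) | N0.N0=(alive,v0) N0.N1=(dead,v1) N0.N2=(suspect,v1)
Op 9: gossip N1<->N2 -> N1.N0=(alive,v0) N1.N1=(dead,v1) N1.N2=(suspect,v1) | N2.N0=(alive,v0) N2.N1=(dead,v1) N2.N2=(suspect,v1)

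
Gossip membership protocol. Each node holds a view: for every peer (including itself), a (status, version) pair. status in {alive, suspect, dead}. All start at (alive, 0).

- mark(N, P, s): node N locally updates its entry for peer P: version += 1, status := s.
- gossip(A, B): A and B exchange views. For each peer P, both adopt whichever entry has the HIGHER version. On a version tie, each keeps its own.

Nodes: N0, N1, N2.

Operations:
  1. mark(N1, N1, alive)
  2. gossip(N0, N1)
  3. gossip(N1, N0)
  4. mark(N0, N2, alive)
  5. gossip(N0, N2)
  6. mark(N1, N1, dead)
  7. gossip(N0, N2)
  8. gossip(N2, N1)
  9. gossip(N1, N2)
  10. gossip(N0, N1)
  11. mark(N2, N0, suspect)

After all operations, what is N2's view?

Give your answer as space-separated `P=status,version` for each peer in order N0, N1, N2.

Op 1: N1 marks N1=alive -> (alive,v1)
Op 2: gossip N0<->N1 -> N0.N0=(alive,v0) N0.N1=(alive,v1) N0.N2=(alive,v0) | N1.N0=(alive,v0) N1.N1=(alive,v1) N1.N2=(alive,v0)
Op 3: gossip N1<->N0 -> N1.N0=(alive,v0) N1.N1=(alive,v1) N1.N2=(alive,v0) | N0.N0=(alive,v0) N0.N1=(alive,v1) N0.N2=(alive,v0)
Op 4: N0 marks N2=alive -> (alive,v1)
Op 5: gossip N0<->N2 -> N0.N0=(alive,v0) N0.N1=(alive,v1) N0.N2=(alive,v1) | N2.N0=(alive,v0) N2.N1=(alive,v1) N2.N2=(alive,v1)
Op 6: N1 marks N1=dead -> (dead,v2)
Op 7: gossip N0<->N2 -> N0.N0=(alive,v0) N0.N1=(alive,v1) N0.N2=(alive,v1) | N2.N0=(alive,v0) N2.N1=(alive,v1) N2.N2=(alive,v1)
Op 8: gossip N2<->N1 -> N2.N0=(alive,v0) N2.N1=(dead,v2) N2.N2=(alive,v1) | N1.N0=(alive,v0) N1.N1=(dead,v2) N1.N2=(alive,v1)
Op 9: gossip N1<->N2 -> N1.N0=(alive,v0) N1.N1=(dead,v2) N1.N2=(alive,v1) | N2.N0=(alive,v0) N2.N1=(dead,v2) N2.N2=(alive,v1)
Op 10: gossip N0<->N1 -> N0.N0=(alive,v0) N0.N1=(dead,v2) N0.N2=(alive,v1) | N1.N0=(alive,v0) N1.N1=(dead,v2) N1.N2=(alive,v1)
Op 11: N2 marks N0=suspect -> (suspect,v1)

Answer: N0=suspect,1 N1=dead,2 N2=alive,1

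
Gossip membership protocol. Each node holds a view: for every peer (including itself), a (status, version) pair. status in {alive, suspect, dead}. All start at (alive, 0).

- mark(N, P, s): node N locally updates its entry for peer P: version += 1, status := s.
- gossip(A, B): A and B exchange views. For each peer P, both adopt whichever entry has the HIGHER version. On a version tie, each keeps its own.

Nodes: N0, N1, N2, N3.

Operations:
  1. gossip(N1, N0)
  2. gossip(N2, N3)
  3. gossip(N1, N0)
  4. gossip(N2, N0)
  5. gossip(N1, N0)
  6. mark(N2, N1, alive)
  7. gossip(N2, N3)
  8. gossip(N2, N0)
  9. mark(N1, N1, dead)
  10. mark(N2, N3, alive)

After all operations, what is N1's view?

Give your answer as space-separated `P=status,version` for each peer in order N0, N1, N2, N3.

Op 1: gossip N1<->N0 -> N1.N0=(alive,v0) N1.N1=(alive,v0) N1.N2=(alive,v0) N1.N3=(alive,v0) | N0.N0=(alive,v0) N0.N1=(alive,v0) N0.N2=(alive,v0) N0.N3=(alive,v0)
Op 2: gossip N2<->N3 -> N2.N0=(alive,v0) N2.N1=(alive,v0) N2.N2=(alive,v0) N2.N3=(alive,v0) | N3.N0=(alive,v0) N3.N1=(alive,v0) N3.N2=(alive,v0) N3.N3=(alive,v0)
Op 3: gossip N1<->N0 -> N1.N0=(alive,v0) N1.N1=(alive,v0) N1.N2=(alive,v0) N1.N3=(alive,v0) | N0.N0=(alive,v0) N0.N1=(alive,v0) N0.N2=(alive,v0) N0.N3=(alive,v0)
Op 4: gossip N2<->N0 -> N2.N0=(alive,v0) N2.N1=(alive,v0) N2.N2=(alive,v0) N2.N3=(alive,v0) | N0.N0=(alive,v0) N0.N1=(alive,v0) N0.N2=(alive,v0) N0.N3=(alive,v0)
Op 5: gossip N1<->N0 -> N1.N0=(alive,v0) N1.N1=(alive,v0) N1.N2=(alive,v0) N1.N3=(alive,v0) | N0.N0=(alive,v0) N0.N1=(alive,v0) N0.N2=(alive,v0) N0.N3=(alive,v0)
Op 6: N2 marks N1=alive -> (alive,v1)
Op 7: gossip N2<->N3 -> N2.N0=(alive,v0) N2.N1=(alive,v1) N2.N2=(alive,v0) N2.N3=(alive,v0) | N3.N0=(alive,v0) N3.N1=(alive,v1) N3.N2=(alive,v0) N3.N3=(alive,v0)
Op 8: gossip N2<->N0 -> N2.N0=(alive,v0) N2.N1=(alive,v1) N2.N2=(alive,v0) N2.N3=(alive,v0) | N0.N0=(alive,v0) N0.N1=(alive,v1) N0.N2=(alive,v0) N0.N3=(alive,v0)
Op 9: N1 marks N1=dead -> (dead,v1)
Op 10: N2 marks N3=alive -> (alive,v1)

Answer: N0=alive,0 N1=dead,1 N2=alive,0 N3=alive,0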